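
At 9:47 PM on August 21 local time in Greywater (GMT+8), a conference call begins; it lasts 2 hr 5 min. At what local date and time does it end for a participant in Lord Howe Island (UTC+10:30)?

2:22 AM on August 22

Convert start to UTC: 9:47 PM − 8:00 = 1:47 PM UTC on Aug 21.
Add 2 hours and 5 minutes duration → 3:52 PM UTC.
Lord Howe Island is UTC+10:30, so local end time = 3:52 PM + 10:30 = 2:22 AM on Aug 22.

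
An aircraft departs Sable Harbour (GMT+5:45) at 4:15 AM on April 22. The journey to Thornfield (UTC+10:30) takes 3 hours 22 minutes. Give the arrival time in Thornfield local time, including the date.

Thornfield is 4:45 ahead of Sable Harbour.
After 3 hours 22 minutes it is 7:37 AM in Sable Harbour.
Shift by the zone difference: 7:37 AM + 4:45 = 12:22 PM on Apr 22 in Thornfield.

12:22 PM on April 22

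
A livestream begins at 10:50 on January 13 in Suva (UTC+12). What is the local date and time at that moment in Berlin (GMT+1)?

In UTC: 10:50 − 12:00 = 22:50 on Jan 12.
Berlin is UTC+1:00: 22:50 + 1:00 = 23:50 on Jan 12.

23:50 on January 12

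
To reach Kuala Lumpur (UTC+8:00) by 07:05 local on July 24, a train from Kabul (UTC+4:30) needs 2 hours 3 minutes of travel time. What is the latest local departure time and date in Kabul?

01:32 on July 24

Target arrival in UTC: 07:05 − 8:00 = 23:05 on Jul 23.
Subtract 2 hours and 3 minutes → departure 21:02 UTC on Jul 23.
Kabul is UTC+4:30: 21:02 + 4:30 = 01:32 on Jul 24.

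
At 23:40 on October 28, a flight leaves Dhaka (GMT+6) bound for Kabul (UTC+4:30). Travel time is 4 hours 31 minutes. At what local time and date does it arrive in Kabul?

02:41 on Oct 29

Convert departure to UTC: 23:40 − 6:00 = 17:40 UTC on Oct 28.
Add 4 hours 31 minutes travel time → 22:11 UTC.
Kabul is UTC+4:30, so local arrival = 22:11 + 4:30 = 02:41 on Oct 29.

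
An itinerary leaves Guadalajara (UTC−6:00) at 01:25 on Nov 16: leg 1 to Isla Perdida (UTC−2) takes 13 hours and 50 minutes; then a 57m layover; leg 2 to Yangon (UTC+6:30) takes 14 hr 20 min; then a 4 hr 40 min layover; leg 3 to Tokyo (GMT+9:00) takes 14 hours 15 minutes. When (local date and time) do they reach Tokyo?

Convert departure to UTC: 01:25 + 6:00 = 07:25 UTC on Nov 16.
Add 13 hours 50 minutes leg 1 → 21:15 UTC.
Add 57 minutes layover in Isla Perdida → 22:12 UTC.
Add 14 hours and 20 minutes leg 2 → 12:32 UTC (Nov 17).
Add 4 hours and 40 minutes layover in Yangon → 17:12 UTC.
Add 14 hours and 15 minutes leg 3 → 07:27 UTC (Nov 18).
Tokyo is UTC+9:00, so local arrival = 07:27 + 9:00 = 16:27 on Nov 18.

16:27 on November 18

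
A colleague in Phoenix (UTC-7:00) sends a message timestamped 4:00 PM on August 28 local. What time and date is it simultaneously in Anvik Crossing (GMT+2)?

Anvik Crossing is 9:00 ahead of Phoenix.
Shift by the zone difference: 4:00 PM + 9:00 = 1:00 AM on Aug 29 in Anvik Crossing.

1:00 AM on Aug 29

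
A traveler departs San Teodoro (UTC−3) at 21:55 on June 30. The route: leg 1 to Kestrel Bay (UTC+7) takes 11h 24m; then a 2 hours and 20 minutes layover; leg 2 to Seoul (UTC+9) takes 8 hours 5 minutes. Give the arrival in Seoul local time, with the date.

07:44 on Jul 2

Convert departure to UTC: 21:55 + 3:00 = 00:55 UTC on Jul 1.
Add 11 hours and 24 minutes leg 1 → 12:19 UTC.
Add 2 hours and 20 minutes layover in Kestrel Bay → 14:39 UTC.
Add 8 hours 5 minutes leg 2 → 22:44 UTC.
Seoul is UTC+9:00, so local arrival = 22:44 + 9:00 = 07:44 on Jul 2.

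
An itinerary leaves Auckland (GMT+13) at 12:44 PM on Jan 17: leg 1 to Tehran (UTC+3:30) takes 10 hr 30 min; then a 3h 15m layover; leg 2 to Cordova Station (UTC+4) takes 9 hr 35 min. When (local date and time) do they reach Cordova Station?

Convert departure to UTC: 12:44 PM − 13:00 = 11:44 PM UTC on Jan 16.
Add 10 hours and 30 minutes leg 1 → 10:14 AM UTC (Jan 17).
Add 3 hours 15 minutes layover in Tehran → 1:29 PM UTC.
Add 9 hours and 35 minutes leg 2 → 11:04 PM UTC.
Cordova Station is UTC+4:00, so local arrival = 11:04 PM + 4:00 = 3:04 AM on Jan 18.

3:04 AM on January 18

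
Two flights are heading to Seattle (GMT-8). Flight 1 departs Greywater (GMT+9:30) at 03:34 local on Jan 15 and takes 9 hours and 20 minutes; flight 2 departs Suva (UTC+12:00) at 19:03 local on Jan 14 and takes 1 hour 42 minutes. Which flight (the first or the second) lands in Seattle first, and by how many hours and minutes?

the second, by 18 hours 39 minutes

Flight 1 in UTC: 03:34 − 9:30 = 18:04 on Jan 14.
+9 hours 20 minutes → arrive 03:24 UTC on Jan 15.
Flight 2 in UTC: 19:03 − 12:00 = 07:03 on Jan 14.
+1 hour and 42 minutes → arrive 08:45 UTC on Jan 14.
Flight 2 lands earlier by 18 hours 39 minutes.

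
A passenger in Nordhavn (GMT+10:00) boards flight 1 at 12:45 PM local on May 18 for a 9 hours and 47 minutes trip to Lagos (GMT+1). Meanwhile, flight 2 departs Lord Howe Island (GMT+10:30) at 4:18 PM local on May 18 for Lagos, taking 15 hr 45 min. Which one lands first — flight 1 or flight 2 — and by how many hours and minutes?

the first, by 9 hours 1 minute

Flight 1 in UTC: 12:45 PM − 10:00 = 2:45 AM on May 18.
+9 hours and 47 minutes → arrive 12:32 PM UTC on May 18.
Flight 2 in UTC: 4:18 PM − 10:30 = 5:48 AM on May 18.
+15 hours and 45 minutes → arrive 9:33 PM UTC on May 18.
Flight 1 lands earlier by 9 hours 1 minute.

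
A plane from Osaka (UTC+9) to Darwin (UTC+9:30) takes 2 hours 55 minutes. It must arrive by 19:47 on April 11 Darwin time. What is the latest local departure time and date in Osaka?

16:22 on April 11

Target arrival in UTC: 19:47 − 9:30 = 10:17 on Apr 11.
Subtract 2 hours 55 minutes → departure 07:22 UTC on Apr 11.
Osaka is UTC+9:00: 07:22 + 9:00 = 16:22 on Apr 11.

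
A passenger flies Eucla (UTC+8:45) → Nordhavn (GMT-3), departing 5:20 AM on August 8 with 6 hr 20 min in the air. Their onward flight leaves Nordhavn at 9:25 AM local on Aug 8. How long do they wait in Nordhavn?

Convert departure to UTC: 5:20 AM − 8:45 = 8:35 PM UTC on Aug 7.
Add 6 hours 20 minutes flight time → 2:55 AM UTC (Aug 8).
Nordhavn is UTC−3:00, so local arrival = 2:55 AM − 3:00 = 11:55 PM on Aug 7.
Layover = 9:25 AM − 11:55 PM (+1 day) = 9 hours 30 minutes.

9 hours 30 minutes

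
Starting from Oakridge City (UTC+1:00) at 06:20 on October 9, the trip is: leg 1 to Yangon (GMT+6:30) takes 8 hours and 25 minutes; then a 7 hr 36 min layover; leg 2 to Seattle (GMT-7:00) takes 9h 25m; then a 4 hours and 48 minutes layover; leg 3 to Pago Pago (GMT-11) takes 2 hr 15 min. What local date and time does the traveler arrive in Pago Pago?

02:49 on October 10

Convert departure to UTC: 06:20 − 1:00 = 05:20 UTC on Oct 9.
Add 8 hours 25 minutes leg 1 → 13:45 UTC.
Add 7 hours 36 minutes layover in Yangon → 21:21 UTC.
Add 9 hours and 25 minutes leg 2 → 06:46 UTC (Oct 10).
Add 4 hours 48 minutes layover in Seattle → 11:34 UTC.
Add 2 hours and 15 minutes leg 3 → 13:49 UTC.
Pago Pago is UTC−11:00, so local arrival = 13:49 − 11:00 = 02:49 on Oct 10.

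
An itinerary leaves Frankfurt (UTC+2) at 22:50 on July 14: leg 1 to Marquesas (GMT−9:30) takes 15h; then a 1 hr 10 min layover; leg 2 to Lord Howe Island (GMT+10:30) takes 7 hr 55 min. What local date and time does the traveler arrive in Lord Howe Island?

Convert departure to UTC: 22:50 − 2:00 = 20:50 UTC on Jul 14.
Add 15 hours leg 1 → 11:50 UTC (Jul 15).
Add 1 hour and 10 minutes layover in Marquesas → 13:00 UTC.
Add 7 hours 55 minutes leg 2 → 20:55 UTC.
Lord Howe Island is UTC+10:30, so local arrival = 20:55 + 10:30 = 07:25 on Jul 16.

07:25 on Jul 16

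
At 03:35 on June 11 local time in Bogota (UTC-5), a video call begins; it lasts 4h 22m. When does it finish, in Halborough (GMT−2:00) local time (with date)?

10:57 on Jun 11

Convert start to UTC: 03:35 + 5:00 = 08:35 UTC on Jun 11.
Add 4 hours and 22 minutes duration → 12:57 UTC.
Halborough is UTC−2:00, so local end time = 12:57 − 2:00 = 10:57 on Jun 11.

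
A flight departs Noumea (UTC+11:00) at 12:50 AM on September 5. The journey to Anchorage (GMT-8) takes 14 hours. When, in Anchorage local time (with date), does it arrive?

7:50 PM on Sep 4

Convert departure to UTC: 12:50 AM − 11:00 = 1:50 PM UTC on Sep 4.
Add 14 hours travel time → 3:50 AM UTC (Sep 5).
Anchorage is UTC−8:00, so local arrival = 3:50 AM − 8:00 = 7:50 PM on Sep 4.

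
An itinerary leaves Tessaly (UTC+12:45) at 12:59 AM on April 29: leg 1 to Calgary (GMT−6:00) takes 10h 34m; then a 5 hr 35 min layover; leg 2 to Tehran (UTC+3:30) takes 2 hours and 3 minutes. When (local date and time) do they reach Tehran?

9:56 AM on Apr 29

Convert departure to UTC: 12:59 AM − 12:45 = 12:14 PM UTC on Apr 28.
Add 10 hours 34 minutes leg 1 → 10:48 PM UTC.
Add 5 hours 35 minutes layover in Calgary → 4:23 AM UTC (Apr 29).
Add 2 hours and 3 minutes leg 2 → 6:26 AM UTC.
Tehran is UTC+3:30, so local arrival = 6:26 AM + 3:30 = 9:56 AM on Apr 29.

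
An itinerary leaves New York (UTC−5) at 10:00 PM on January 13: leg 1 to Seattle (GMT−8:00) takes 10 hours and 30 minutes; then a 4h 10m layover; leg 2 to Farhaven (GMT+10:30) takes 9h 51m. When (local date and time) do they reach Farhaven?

Convert departure to UTC: 10:00 PM + 5:00 = 3:00 AM UTC on Jan 14.
Add 10 hours 30 minutes leg 1 → 1:30 PM UTC.
Add 4 hours and 10 minutes layover in Seattle → 5:40 PM UTC.
Add 9 hours 51 minutes leg 2 → 3:31 AM UTC (Jan 15).
Farhaven is UTC+10:30, so local arrival = 3:31 AM + 10:30 = 2:01 PM on Jan 15.

2:01 PM on January 15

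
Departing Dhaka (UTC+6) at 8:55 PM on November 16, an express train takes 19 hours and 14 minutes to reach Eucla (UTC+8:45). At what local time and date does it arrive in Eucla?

6:54 PM on Nov 17

Convert departure to UTC: 8:55 PM − 6:00 = 2:55 PM UTC on Nov 16.
Add 19 hours 14 minutes travel time → 10:09 AM UTC (Nov 17).
Eucla is UTC+8:45, so local arrival = 10:09 AM + 8:45 = 6:54 PM on Nov 17.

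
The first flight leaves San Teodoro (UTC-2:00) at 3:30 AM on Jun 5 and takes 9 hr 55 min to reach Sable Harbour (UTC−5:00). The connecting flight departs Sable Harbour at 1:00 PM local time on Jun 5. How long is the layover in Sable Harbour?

Convert departure to UTC: 3:30 AM + 2:00 = 5:30 AM UTC on Jun 5.
Add 9 hours 55 minutes flight time → 3:25 PM UTC.
Sable Harbour is UTC−5:00, so local arrival = 3:25 PM − 5:00 = 10:25 AM on Jun 5.
Layover = 1:00 PM − 10:25 AM = 2 hours 35 minutes.

2 hours 35 minutes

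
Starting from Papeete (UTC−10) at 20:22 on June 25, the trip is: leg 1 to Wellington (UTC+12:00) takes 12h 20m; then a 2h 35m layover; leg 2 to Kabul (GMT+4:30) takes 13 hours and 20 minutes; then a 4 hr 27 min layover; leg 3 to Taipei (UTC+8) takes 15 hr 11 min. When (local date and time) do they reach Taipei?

Convert departure to UTC: 20:22 + 10:00 = 06:22 UTC on Jun 26.
Add 12 hours 20 minutes leg 1 → 18:42 UTC.
Add 2 hours 35 minutes layover in Wellington → 21:17 UTC.
Add 13 hours and 20 minutes leg 2 → 10:37 UTC (Jun 27).
Add 4 hours 27 minutes layover in Kabul → 15:04 UTC.
Add 15 hours and 11 minutes leg 3 → 06:15 UTC (Jun 28).
Taipei is UTC+8:00, so local arrival = 06:15 + 8:00 = 14:15 on Jun 28.

14:15 on Jun 28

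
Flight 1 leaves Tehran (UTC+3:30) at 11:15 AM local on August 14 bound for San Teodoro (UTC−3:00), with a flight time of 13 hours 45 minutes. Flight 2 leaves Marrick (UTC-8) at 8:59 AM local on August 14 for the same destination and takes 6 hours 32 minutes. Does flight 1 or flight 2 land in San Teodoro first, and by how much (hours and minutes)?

Flight 1 in UTC: 11:15 AM − 3:30 = 7:45 AM on Aug 14.
+13 hours 45 minutes → arrive 9:30 PM UTC on Aug 14.
Flight 2 in UTC: 8:59 AM + 8:00 = 4:59 PM on Aug 14.
+6 hours and 32 minutes → arrive 11:31 PM UTC on Aug 14.
Flight 1 lands earlier by 2 hours 1 minute.

the first, by 2 hours 1 minute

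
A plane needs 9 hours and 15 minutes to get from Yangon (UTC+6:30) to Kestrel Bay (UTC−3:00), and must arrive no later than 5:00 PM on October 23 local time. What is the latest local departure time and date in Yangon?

5:15 PM on Oct 23

Target arrival in UTC: 5:00 PM + 3:00 = 8:00 PM on Oct 23.
Subtract 9 hours 15 minutes → departure 10:45 AM UTC on Oct 23.
Yangon is UTC+6:30: 10:45 AM + 6:30 = 5:15 PM on Oct 23.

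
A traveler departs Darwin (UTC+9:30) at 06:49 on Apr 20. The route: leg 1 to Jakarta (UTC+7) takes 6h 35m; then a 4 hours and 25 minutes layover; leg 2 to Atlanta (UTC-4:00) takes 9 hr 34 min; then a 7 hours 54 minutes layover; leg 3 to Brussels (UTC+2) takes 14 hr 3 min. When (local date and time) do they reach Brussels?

17:50 on April 21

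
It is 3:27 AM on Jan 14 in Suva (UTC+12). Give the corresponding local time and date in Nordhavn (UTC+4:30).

In UTC: 3:27 AM − 12:00 = 3:27 PM on Jan 13.
Nordhavn is UTC+4:30: 3:27 PM + 4:30 = 7:57 PM on Jan 13.

7:57 PM on January 13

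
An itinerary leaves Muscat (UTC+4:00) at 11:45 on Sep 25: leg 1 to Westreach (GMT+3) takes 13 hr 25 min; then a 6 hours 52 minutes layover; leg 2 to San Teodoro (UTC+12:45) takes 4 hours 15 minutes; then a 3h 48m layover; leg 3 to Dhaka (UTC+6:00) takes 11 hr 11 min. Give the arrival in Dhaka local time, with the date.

05:16 on September 27

Convert departure to UTC: 11:45 − 4:00 = 07:45 UTC on Sep 25.
Add 13 hours and 25 minutes leg 1 → 21:10 UTC.
Add 6 hours 52 minutes layover in Westreach → 04:02 UTC (Sep 26).
Add 4 hours 15 minutes leg 2 → 08:17 UTC.
Add 3 hours 48 minutes layover in San Teodoro → 12:05 UTC.
Add 11 hours 11 minutes leg 3 → 23:16 UTC.
Dhaka is UTC+6:00, so local arrival = 23:16 + 6:00 = 05:16 on Sep 27.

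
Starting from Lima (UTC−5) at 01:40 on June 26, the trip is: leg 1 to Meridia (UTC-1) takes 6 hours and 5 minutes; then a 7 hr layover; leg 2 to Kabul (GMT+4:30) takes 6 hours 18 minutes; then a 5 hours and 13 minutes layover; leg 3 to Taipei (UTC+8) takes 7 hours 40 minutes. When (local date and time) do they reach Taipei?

22:56 on June 27

Convert departure to UTC: 01:40 + 5:00 = 06:40 UTC on Jun 26.
Add 6 hours 5 minutes leg 1 → 12:45 UTC.
Add 7 hours layover in Meridia → 19:45 UTC.
Add 6 hours 18 minutes leg 2 → 02:03 UTC (Jun 27).
Add 5 hours and 13 minutes layover in Kabul → 07:16 UTC.
Add 7 hours 40 minutes leg 3 → 14:56 UTC.
Taipei is UTC+8:00, so local arrival = 14:56 + 8:00 = 22:56 on Jun 27.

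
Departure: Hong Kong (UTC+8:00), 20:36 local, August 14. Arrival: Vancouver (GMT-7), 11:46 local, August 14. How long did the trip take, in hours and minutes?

Vancouver is 15:00 behind Hong Kong.
Clock-face elapsed time (ignoring zones) is −8 hours 50 minutes.
Actual elapsed = −8 hours 50 minutes + 15:00 = 6 hours 10 minutes.

6 hours 10 minutes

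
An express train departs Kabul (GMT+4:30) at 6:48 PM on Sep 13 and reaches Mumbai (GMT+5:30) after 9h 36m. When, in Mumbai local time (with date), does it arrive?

5:24 AM on September 14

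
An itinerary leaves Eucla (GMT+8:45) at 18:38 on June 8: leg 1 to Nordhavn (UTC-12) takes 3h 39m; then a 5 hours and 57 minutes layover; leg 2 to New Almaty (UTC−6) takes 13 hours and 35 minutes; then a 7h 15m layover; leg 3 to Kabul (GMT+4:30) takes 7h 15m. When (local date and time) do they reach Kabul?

04:04 on Jun 10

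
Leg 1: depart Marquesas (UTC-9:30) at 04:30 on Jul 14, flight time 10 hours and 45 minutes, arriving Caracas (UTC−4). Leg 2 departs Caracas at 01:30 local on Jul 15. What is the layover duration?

Convert departure to UTC: 04:30 + 9:30 = 14:00 UTC on Jul 14.
Add 10 hours and 45 minutes flight time → 00:45 UTC (Jul 15).
Caracas is UTC−4:00, so local arrival = 00:45 − 4:00 = 20:45 on Jul 14.
Layover = 01:30 − 20:45 (+1 day) = 4 hours 45 minutes.

4 hours 45 minutes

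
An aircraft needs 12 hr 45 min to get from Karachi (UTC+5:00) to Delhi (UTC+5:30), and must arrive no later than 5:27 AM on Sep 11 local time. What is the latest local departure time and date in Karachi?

4:12 PM on September 10

Target arrival in UTC: 5:27 AM − 5:30 = 11:57 PM on Sep 10.
Subtract 12 hours and 45 minutes → departure 11:12 AM UTC on Sep 10.
Karachi is UTC+5:00: 11:12 AM + 5:00 = 4:12 PM on Sep 10.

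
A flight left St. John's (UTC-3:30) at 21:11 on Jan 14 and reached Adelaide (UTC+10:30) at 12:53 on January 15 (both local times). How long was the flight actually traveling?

1 hour 42 minutes

Departure in UTC: 21:11 + 3:30 = 00:41 on Jan 15.
Arrival in UTC: 12:53 − 10:30 = 02:23 on Jan 15.
Elapsed = 02:23 − 00:41 = 1 hour 42 minutes.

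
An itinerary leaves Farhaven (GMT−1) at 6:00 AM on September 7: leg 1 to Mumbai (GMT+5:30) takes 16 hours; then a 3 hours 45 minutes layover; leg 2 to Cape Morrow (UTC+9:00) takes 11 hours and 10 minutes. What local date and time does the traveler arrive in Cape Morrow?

Convert departure to UTC: 6:00 AM + 1:00 = 7:00 AM UTC on Sep 7.
Add 16 hours leg 1 → 11:00 PM UTC.
Add 3 hours and 45 minutes layover in Mumbai → 2:45 AM UTC (Sep 8).
Add 11 hours and 10 minutes leg 2 → 1:55 PM UTC.
Cape Morrow is UTC+9:00, so local arrival = 1:55 PM + 9:00 = 10:55 PM on Sep 8.

10:55 PM on Sep 8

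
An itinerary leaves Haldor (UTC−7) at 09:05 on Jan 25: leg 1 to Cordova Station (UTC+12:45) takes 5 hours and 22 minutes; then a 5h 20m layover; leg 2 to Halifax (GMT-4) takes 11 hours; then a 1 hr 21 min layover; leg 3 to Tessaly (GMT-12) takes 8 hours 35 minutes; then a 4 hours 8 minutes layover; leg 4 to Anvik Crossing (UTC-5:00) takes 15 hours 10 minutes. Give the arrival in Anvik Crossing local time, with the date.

Convert departure to UTC: 09:05 + 7:00 = 16:05 UTC on Jan 25.
Add 5 hours and 22 minutes leg 1 → 21:27 UTC.
Add 5 hours 20 minutes layover in Cordova Station → 02:47 UTC (Jan 26).
Add 11 hours leg 2 → 13:47 UTC.
Add 1 hour and 21 minutes layover in Halifax → 15:08 UTC.
Add 8 hours 35 minutes leg 3 → 23:43 UTC.
Add 4 hours 8 minutes layover in Tessaly → 03:51 UTC (Jan 27).
Add 15 hours and 10 minutes leg 4 → 19:01 UTC.
Anvik Crossing is UTC−5:00, so local arrival = 19:01 − 5:00 = 14:01 on Jan 27.

14:01 on January 27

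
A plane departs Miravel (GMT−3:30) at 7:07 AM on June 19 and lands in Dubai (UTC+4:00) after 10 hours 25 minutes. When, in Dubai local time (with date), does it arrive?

1:02 AM on Jun 20

Dubai is 7:30 ahead of Miravel.
After 10 hours and 25 minutes it is 5:32 PM in Miravel.
Shift by the zone difference: 5:32 PM + 7:30 = 1:02 AM on Jun 20 in Dubai.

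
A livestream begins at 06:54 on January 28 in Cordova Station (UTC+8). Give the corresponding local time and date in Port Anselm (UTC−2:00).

20:54 on Jan 27

Port Anselm is 10:00 behind Cordova Station.
Shift by the zone difference: 06:54 − 10:00 = 20:54 on Jan 27 in Port Anselm.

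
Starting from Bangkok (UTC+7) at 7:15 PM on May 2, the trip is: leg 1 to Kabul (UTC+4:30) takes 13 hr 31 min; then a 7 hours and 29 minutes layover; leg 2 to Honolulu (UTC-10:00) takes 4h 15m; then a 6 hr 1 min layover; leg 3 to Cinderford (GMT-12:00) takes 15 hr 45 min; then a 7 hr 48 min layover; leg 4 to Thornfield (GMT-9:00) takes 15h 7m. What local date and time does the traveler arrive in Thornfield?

1:11 AM on May 5

Convert departure to UTC: 7:15 PM − 7:00 = 12:15 PM UTC on May 2.
Add 13 hours 31 minutes leg 1 → 1:46 AM UTC (May 3).
Add 7 hours and 29 minutes layover in Kabul → 9:15 AM UTC.
Add 4 hours and 15 minutes leg 2 → 1:30 PM UTC.
Add 6 hours and 1 minute layover in Honolulu → 7:31 PM UTC.
Add 15 hours 45 minutes leg 3 → 11:16 AM UTC (May 4).
Add 7 hours and 48 minutes layover in Cinderford → 7:04 PM UTC.
Add 15 hours 7 minutes leg 4 → 10:11 AM UTC (May 5).
Thornfield is UTC−9:00, so local arrival = 10:11 AM − 9:00 = 1:11 AM on May 5.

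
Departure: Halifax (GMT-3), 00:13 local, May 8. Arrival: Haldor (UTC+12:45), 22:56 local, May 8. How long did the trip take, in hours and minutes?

Haldor is 15:45 ahead of Halifax.
Clock-face elapsed time (ignoring zones) is 22 hours 43 minutes.
Actual elapsed = 22 hours 43 minutes − 15:45 = 6 hours 58 minutes.

6 hours 58 minutes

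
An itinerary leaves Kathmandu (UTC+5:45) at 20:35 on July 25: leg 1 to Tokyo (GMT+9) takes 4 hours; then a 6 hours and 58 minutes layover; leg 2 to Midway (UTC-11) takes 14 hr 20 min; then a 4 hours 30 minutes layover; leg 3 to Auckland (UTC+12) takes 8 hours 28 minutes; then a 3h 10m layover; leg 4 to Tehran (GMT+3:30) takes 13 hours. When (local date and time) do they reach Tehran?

Convert departure to UTC: 20:35 − 5:45 = 14:50 UTC on Jul 25.
Add 4 hours leg 1 → 18:50 UTC.
Add 6 hours and 58 minutes layover in Tokyo → 01:48 UTC (Jul 26).
Add 14 hours 20 minutes leg 2 → 16:08 UTC.
Add 4 hours 30 minutes layover in Midway → 20:38 UTC.
Add 8 hours and 28 minutes leg 3 → 05:06 UTC (Jul 27).
Add 3 hours 10 minutes layover in Auckland → 08:16 UTC.
Add 13 hours leg 4 → 21:16 UTC.
Tehran is UTC+3:30, so local arrival = 21:16 + 3:30 = 00:46 on Jul 28.

00:46 on Jul 28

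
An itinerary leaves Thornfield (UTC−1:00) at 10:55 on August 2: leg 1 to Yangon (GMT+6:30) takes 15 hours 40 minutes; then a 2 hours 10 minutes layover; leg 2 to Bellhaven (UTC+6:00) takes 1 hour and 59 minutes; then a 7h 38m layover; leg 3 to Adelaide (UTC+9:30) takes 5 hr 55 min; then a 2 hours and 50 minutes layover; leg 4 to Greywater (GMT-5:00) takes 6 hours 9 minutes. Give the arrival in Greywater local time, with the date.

Convert departure to UTC: 10:55 + 1:00 = 11:55 UTC on Aug 2.
Add 15 hours 40 minutes leg 1 → 03:35 UTC (Aug 3).
Add 2 hours 10 minutes layover in Yangon → 05:45 UTC.
Add 1 hour 59 minutes leg 2 → 07:44 UTC.
Add 7 hours 38 minutes layover in Bellhaven → 15:22 UTC.
Add 5 hours 55 minutes leg 3 → 21:17 UTC.
Add 2 hours and 50 minutes layover in Adelaide → 00:07 UTC (Aug 4).
Add 6 hours and 9 minutes leg 4 → 06:16 UTC.
Greywater is UTC−5:00, so local arrival = 06:16 − 5:00 = 01:16 on Aug 4.

01:16 on Aug 4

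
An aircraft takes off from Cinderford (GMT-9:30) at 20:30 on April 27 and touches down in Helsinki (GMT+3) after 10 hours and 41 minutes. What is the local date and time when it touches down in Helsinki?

Convert departure to UTC: 20:30 + 9:30 = 06:00 UTC on Apr 28.
Add 10 hours and 41 minutes travel time → 16:41 UTC.
Helsinki is UTC+3:00, so local arrival = 16:41 + 3:00 = 19:41 on Apr 28.

19:41 on April 28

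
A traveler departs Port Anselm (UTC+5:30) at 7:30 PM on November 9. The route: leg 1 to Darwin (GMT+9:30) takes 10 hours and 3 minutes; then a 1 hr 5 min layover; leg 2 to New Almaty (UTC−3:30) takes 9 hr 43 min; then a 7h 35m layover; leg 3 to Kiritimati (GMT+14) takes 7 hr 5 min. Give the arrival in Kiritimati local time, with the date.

3:31 PM on November 11

Convert departure to UTC: 7:30 PM − 5:30 = 2:00 PM UTC on Nov 9.
Add 10 hours 3 minutes leg 1 → 12:03 AM UTC (Nov 10).
Add 1 hour and 5 minutes layover in Darwin → 1:08 AM UTC.
Add 9 hours and 43 minutes leg 2 → 10:51 AM UTC.
Add 7 hours and 35 minutes layover in New Almaty → 6:26 PM UTC.
Add 7 hours 5 minutes leg 3 → 1:31 AM UTC (Nov 11).
Kiritimati is UTC+14:00, so local arrival = 1:31 AM + 14:00 = 3:31 PM on Nov 11.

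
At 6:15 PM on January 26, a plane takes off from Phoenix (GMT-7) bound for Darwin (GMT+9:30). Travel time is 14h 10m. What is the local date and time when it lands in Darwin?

12:55 AM on Jan 28

Convert departure to UTC: 6:15 PM + 7:00 = 1:15 AM UTC on Jan 27.
Add 14 hours and 10 minutes travel time → 3:25 PM UTC.
Darwin is UTC+9:30, so local arrival = 3:25 PM + 9:30 = 12:55 AM on Jan 28.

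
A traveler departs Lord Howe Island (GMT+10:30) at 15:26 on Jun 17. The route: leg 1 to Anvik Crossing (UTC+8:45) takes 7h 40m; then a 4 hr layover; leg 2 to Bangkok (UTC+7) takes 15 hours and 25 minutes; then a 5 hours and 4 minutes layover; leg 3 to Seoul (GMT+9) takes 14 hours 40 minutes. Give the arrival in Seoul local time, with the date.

12:45 on June 19

Convert departure to UTC: 15:26 − 10:30 = 04:56 UTC on Jun 17.
Add 7 hours 40 minutes leg 1 → 12:36 UTC.
Add 4 hours layover in Anvik Crossing → 16:36 UTC.
Add 15 hours and 25 minutes leg 2 → 08:01 UTC (Jun 18).
Add 5 hours 4 minutes layover in Bangkok → 13:05 UTC.
Add 14 hours 40 minutes leg 3 → 03:45 UTC (Jun 19).
Seoul is UTC+9:00, so local arrival = 03:45 + 9:00 = 12:45 on Jun 19.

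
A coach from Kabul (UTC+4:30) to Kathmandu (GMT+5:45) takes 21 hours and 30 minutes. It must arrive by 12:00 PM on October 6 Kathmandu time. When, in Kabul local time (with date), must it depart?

1:15 PM on October 5

Target arrival in UTC: 12:00 PM − 5:45 = 6:15 AM on Oct 6.
Subtract 21 hours and 30 minutes → departure 8:45 AM UTC on Oct 5.
Kabul is UTC+4:30: 8:45 AM + 4:30 = 1:15 PM on Oct 5.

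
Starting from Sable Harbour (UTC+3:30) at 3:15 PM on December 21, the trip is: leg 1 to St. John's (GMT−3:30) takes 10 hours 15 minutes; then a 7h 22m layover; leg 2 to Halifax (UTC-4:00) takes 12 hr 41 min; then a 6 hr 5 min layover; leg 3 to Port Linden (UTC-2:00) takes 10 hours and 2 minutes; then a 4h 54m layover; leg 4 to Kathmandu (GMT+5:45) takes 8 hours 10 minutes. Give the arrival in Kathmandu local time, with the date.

Convert departure to UTC: 3:15 PM − 3:30 = 11:45 AM UTC on Dec 21.
Add 10 hours 15 minutes leg 1 → 10:00 PM UTC.
Add 7 hours 22 minutes layover in St. John's → 5:22 AM UTC (Dec 22).
Add 12 hours 41 minutes leg 2 → 6:03 PM UTC.
Add 6 hours 5 minutes layover in Halifax → 12:08 AM UTC (Dec 23).
Add 10 hours 2 minutes leg 3 → 10:10 AM UTC.
Add 4 hours and 54 minutes layover in Port Linden → 3:04 PM UTC.
Add 8 hours and 10 minutes leg 4 → 11:14 PM UTC.
Kathmandu is UTC+5:45, so local arrival = 11:14 PM + 5:45 = 4:59 AM on Dec 24.

4:59 AM on Dec 24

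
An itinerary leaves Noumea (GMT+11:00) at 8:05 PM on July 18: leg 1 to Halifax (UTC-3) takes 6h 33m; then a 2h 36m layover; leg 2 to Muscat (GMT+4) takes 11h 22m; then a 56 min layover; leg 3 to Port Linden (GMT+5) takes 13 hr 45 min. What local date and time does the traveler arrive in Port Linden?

1:17 AM on July 20

Convert departure to UTC: 8:05 PM − 11:00 = 9:05 AM UTC on Jul 18.
Add 6 hours 33 minutes leg 1 → 3:38 PM UTC.
Add 2 hours 36 minutes layover in Halifax → 6:14 PM UTC.
Add 11 hours and 22 minutes leg 2 → 5:36 AM UTC (Jul 19).
Add 56 minutes layover in Muscat → 6:32 AM UTC.
Add 13 hours 45 minutes leg 3 → 8:17 PM UTC.
Port Linden is UTC+5:00, so local arrival = 8:17 PM + 5:00 = 1:17 AM on Jul 20.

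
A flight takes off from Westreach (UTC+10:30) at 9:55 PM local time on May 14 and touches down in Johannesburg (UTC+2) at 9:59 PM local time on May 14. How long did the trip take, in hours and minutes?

8 hours 34 minutes

Departure in UTC: 9:55 PM − 10:30 = 11:25 AM on May 14.
Arrival in UTC: 9:59 PM − 2:00 = 7:59 PM on May 14.
Elapsed = 7:59 PM − 11:25 AM = 8 hours 34 minutes.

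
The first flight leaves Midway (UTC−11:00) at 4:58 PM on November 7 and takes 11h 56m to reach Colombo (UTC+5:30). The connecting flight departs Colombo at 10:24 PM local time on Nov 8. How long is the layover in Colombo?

Convert departure to UTC: 4:58 PM + 11:00 = 3:58 AM UTC on Nov 8.
Add 11 hours and 56 minutes flight time → 3:54 PM UTC.
Colombo is UTC+5:30, so local arrival = 3:54 PM + 5:30 = 9:24 PM on Nov 8.
Layover = 10:24 PM − 9:24 PM = 1 hour.

1 hour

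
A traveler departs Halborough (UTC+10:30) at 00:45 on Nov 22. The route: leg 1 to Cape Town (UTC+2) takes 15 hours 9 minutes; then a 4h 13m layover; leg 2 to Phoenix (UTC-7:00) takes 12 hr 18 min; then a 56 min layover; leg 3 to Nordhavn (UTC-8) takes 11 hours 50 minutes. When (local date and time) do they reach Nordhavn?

Convert departure to UTC: 00:45 − 10:30 = 14:15 UTC on Nov 21.
Add 15 hours and 9 minutes leg 1 → 05:24 UTC (Nov 22).
Add 4 hours 13 minutes layover in Cape Town → 09:37 UTC.
Add 12 hours 18 minutes leg 2 → 21:55 UTC.
Add 56 minutes layover in Phoenix → 22:51 UTC.
Add 11 hours 50 minutes leg 3 → 10:41 UTC (Nov 23).
Nordhavn is UTC−8:00, so local arrival = 10:41 − 8:00 = 02:41 on Nov 23.

02:41 on November 23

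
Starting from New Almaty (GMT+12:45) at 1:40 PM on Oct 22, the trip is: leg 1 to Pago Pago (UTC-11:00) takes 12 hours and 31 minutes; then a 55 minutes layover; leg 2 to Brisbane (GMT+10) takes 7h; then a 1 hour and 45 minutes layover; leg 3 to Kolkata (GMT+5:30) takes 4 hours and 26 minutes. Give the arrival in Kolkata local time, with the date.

9:02 AM on October 23

Convert departure to UTC: 1:40 PM − 12:45 = 12:55 AM UTC on Oct 22.
Add 12 hours 31 minutes leg 1 → 1:26 PM UTC.
Add 55 minutes layover in Pago Pago → 2:21 PM UTC.
Add 7 hours leg 2 → 9:21 PM UTC.
Add 1 hour and 45 minutes layover in Brisbane → 11:06 PM UTC.
Add 4 hours and 26 minutes leg 3 → 3:32 AM UTC (Oct 23).
Kolkata is UTC+5:30, so local arrival = 3:32 AM + 5:30 = 9:02 AM on Oct 23.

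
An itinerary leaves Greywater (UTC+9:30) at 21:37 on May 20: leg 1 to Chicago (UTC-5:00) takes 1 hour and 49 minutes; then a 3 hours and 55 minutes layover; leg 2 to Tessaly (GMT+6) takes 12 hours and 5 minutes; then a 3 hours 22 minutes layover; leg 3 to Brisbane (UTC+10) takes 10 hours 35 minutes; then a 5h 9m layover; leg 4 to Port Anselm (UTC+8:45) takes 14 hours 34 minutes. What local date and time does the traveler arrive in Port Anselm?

00:21 on May 23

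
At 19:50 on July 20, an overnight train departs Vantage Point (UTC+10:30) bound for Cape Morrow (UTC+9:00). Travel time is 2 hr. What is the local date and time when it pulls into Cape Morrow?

Convert departure to UTC: 19:50 − 10:30 = 09:20 UTC on Jul 20.
Add 2 hours travel time → 11:20 UTC.
Cape Morrow is UTC+9:00, so local arrival = 11:20 + 9:00 = 20:20 on Jul 20.

20:20 on July 20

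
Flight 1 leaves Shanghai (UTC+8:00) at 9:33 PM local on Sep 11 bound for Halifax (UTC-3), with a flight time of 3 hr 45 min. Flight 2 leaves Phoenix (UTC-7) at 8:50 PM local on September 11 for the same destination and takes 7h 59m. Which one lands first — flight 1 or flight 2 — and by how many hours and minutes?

the first, by 18 hours 31 minutes

Flight 1 in UTC: 9:33 PM − 8:00 = 1:33 PM on Sep 11.
+3 hours 45 minutes → arrive 5:18 PM UTC on Sep 11.
Flight 2 in UTC: 8:50 PM + 7:00 = 3:50 AM on Sep 12.
+7 hours 59 minutes → arrive 11:49 AM UTC on Sep 12.
Flight 1 lands earlier by 18 hours 31 minutes.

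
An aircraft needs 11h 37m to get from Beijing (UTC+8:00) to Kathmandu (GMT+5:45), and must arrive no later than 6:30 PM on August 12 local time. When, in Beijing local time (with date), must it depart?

9:08 AM on Aug 12

Target arrival in UTC: 6:30 PM − 5:45 = 12:45 PM on Aug 12.
Subtract 11 hours and 37 minutes → departure 1:08 AM UTC on Aug 12.
Beijing is UTC+8:00: 1:08 AM + 8:00 = 9:08 AM on Aug 12.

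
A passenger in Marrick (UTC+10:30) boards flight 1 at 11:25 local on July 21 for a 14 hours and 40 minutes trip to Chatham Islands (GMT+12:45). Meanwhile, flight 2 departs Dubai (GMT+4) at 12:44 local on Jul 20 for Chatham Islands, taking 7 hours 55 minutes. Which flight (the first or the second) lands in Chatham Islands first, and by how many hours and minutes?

the second, by 22 hours 56 minutes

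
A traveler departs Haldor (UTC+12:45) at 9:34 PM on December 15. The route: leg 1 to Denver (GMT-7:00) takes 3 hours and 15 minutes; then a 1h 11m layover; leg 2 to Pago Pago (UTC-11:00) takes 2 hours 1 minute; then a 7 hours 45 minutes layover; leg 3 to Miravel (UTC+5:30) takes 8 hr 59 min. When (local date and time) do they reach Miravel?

Convert departure to UTC: 9:34 PM − 12:45 = 8:49 AM UTC on Dec 15.
Add 3 hours 15 minutes leg 1 → 12:04 PM UTC.
Add 1 hour 11 minutes layover in Denver → 1:15 PM UTC.
Add 2 hours and 1 minute leg 2 → 3:16 PM UTC.
Add 7 hours and 45 minutes layover in Pago Pago → 11:01 PM UTC.
Add 8 hours 59 minutes leg 3 → 8:00 AM UTC (Dec 16).
Miravel is UTC+5:30, so local arrival = 8:00 AM + 5:30 = 1:30 PM on Dec 16.

1:30 PM on December 16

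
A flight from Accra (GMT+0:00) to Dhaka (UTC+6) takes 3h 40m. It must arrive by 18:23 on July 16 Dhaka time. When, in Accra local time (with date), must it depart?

08:43 on July 16

Target arrival in UTC: 18:23 − 6:00 = 12:23 on Jul 16.
Subtract 3 hours and 40 minutes → departure 08:43 UTC on Jul 16.
Accra is UTC+0, so departure is 08:43 on Jul 16.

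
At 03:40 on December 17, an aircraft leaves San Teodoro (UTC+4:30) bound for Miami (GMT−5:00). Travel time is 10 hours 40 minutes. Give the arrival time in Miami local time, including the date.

Convert departure to UTC: 03:40 − 4:30 = 23:10 UTC on Dec 16.
Add 10 hours and 40 minutes travel time → 09:50 UTC (Dec 17).
Miami is UTC−5:00, so local arrival = 09:50 − 5:00 = 04:50 on Dec 17.

04:50 on December 17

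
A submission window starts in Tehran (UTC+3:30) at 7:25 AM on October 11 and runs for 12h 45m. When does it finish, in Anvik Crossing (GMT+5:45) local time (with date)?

10:25 PM on October 11

Anvik Crossing is 2:15 ahead of Tehran.
After 12 hours 45 minutes it is 8:10 PM in Tehran.
Shift by the zone difference: 8:10 PM + 2:15 = 10:25 PM on Oct 11 in Anvik Crossing.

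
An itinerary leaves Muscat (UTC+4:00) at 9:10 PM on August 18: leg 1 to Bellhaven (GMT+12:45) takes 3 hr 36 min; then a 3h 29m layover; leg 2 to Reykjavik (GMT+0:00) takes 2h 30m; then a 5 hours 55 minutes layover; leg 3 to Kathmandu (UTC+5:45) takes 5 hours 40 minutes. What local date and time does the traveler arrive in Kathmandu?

Convert departure to UTC: 9:10 PM − 4:00 = 5:10 PM UTC on Aug 18.
Add 3 hours and 36 minutes leg 1 → 8:46 PM UTC.
Add 3 hours 29 minutes layover in Bellhaven → 12:15 AM UTC (Aug 19).
Add 2 hours 30 minutes leg 2 → 2:45 AM UTC.
Add 5 hours 55 minutes layover in Reykjavik → 8:40 AM UTC.
Add 5 hours 40 minutes leg 3 → 2:20 PM UTC.
Kathmandu is UTC+5:45, so local arrival = 2:20 PM + 5:45 = 8:05 PM on Aug 19.

8:05 PM on August 19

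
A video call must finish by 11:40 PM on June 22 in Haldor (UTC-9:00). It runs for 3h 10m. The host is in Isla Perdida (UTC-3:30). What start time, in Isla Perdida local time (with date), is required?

2:00 AM on Jun 23

Target end time in UTC: 11:40 PM + 9:00 = 8:40 AM on Jun 23.
Subtract 3 hours and 10 minutes → start 5:30 AM UTC on Jun 23.
Isla Perdida is UTC−3:30: 5:30 AM − 3:30 = 2:00 AM on Jun 23.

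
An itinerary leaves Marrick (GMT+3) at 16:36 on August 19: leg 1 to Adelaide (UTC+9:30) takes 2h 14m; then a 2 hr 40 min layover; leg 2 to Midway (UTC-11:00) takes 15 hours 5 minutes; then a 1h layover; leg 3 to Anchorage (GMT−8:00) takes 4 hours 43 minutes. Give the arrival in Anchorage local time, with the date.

Convert departure to UTC: 16:36 − 3:00 = 13:36 UTC on Aug 19.
Add 2 hours and 14 minutes leg 1 → 15:50 UTC.
Add 2 hours 40 minutes layover in Adelaide → 18:30 UTC.
Add 15 hours and 5 minutes leg 2 → 09:35 UTC (Aug 20).
Add 1 hour layover in Midway → 10:35 UTC.
Add 4 hours and 43 minutes leg 3 → 15:18 UTC.
Anchorage is UTC−8:00, so local arrival = 15:18 − 8:00 = 07:18 on Aug 20.

07:18 on Aug 20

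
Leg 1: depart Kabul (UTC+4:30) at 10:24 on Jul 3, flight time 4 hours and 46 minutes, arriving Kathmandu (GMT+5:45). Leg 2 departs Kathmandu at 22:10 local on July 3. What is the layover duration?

5 hours 45 minutes

Convert departure to UTC: 10:24 − 4:30 = 05:54 UTC on Jul 3.
Add 4 hours 46 minutes flight time → 10:40 UTC.
Kathmandu is UTC+5:45, so local arrival = 10:40 + 5:45 = 16:25 on Jul 3.
Layover = 22:10 − 16:25 = 5 hours 45 minutes.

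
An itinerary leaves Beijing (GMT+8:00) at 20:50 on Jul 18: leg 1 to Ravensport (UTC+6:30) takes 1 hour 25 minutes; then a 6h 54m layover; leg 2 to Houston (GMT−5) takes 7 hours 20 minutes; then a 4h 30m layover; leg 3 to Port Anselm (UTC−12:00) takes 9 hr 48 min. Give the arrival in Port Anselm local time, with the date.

Convert departure to UTC: 20:50 − 8:00 = 12:50 UTC on Jul 18.
Add 1 hour and 25 minutes leg 1 → 14:15 UTC.
Add 6 hours 54 minutes layover in Ravensport → 21:09 UTC.
Add 7 hours 20 minutes leg 2 → 04:29 UTC (Jul 19).
Add 4 hours and 30 minutes layover in Houston → 08:59 UTC.
Add 9 hours and 48 minutes leg 3 → 18:47 UTC.
Port Anselm is UTC−12:00, so local arrival = 18:47 − 12:00 = 06:47 on Jul 19.

06:47 on Jul 19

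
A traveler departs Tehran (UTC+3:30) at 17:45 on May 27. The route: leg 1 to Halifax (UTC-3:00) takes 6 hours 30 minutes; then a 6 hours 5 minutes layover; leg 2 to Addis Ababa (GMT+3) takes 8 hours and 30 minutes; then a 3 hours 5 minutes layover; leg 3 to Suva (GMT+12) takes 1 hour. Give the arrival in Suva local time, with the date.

Convert departure to UTC: 17:45 − 3:30 = 14:15 UTC on May 27.
Add 6 hours and 30 minutes leg 1 → 20:45 UTC.
Add 6 hours and 5 minutes layover in Halifax → 02:50 UTC (May 28).
Add 8 hours and 30 minutes leg 2 → 11:20 UTC.
Add 3 hours and 5 minutes layover in Addis Ababa → 14:25 UTC.
Add 1 hour leg 3 → 15:25 UTC.
Suva is UTC+12:00, so local arrival = 15:25 + 12:00 = 03:25 on May 29.

03:25 on May 29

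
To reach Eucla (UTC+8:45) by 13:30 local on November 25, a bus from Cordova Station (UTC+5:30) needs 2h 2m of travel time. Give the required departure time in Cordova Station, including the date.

Target arrival in UTC: 13:30 − 8:45 = 04:45 on Nov 25.
Subtract 2 hours and 2 minutes → departure 02:43 UTC on Nov 25.
Cordova Station is UTC+5:30: 02:43 + 5:30 = 08:13 on Nov 25.

08:13 on November 25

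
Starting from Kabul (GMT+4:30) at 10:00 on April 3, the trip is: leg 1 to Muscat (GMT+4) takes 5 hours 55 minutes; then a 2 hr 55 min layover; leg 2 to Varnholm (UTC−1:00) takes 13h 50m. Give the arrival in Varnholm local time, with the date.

Convert departure to UTC: 10:00 − 4:30 = 05:30 UTC on Apr 3.
Add 5 hours and 55 minutes leg 1 → 11:25 UTC.
Add 2 hours 55 minutes layover in Muscat → 14:20 UTC.
Add 13 hours 50 minutes leg 2 → 04:10 UTC (Apr 4).
Varnholm is UTC−1:00, so local arrival = 04:10 − 1:00 = 03:10 on Apr 4.

03:10 on Apr 4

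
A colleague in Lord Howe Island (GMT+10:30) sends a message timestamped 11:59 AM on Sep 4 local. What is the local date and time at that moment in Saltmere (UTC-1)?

Saltmere is 11:30 behind Lord Howe Island.
Shift by the zone difference: 11:59 AM − 11:30 = 12:29 AM on Sep 4 in Saltmere.

12:29 AM on Sep 4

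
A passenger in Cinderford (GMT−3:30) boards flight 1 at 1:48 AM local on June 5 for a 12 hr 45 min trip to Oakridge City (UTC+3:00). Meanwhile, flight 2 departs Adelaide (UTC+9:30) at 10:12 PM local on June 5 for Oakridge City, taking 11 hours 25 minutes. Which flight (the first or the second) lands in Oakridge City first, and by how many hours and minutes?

the first, by 6 hours 4 minutes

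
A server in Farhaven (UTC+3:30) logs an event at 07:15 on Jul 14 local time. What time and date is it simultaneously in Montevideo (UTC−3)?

00:45 on Jul 14

Montevideo is 6:30 behind Farhaven.
Shift by the zone difference: 07:15 − 6:30 = 00:45 on Jul 14 in Montevideo.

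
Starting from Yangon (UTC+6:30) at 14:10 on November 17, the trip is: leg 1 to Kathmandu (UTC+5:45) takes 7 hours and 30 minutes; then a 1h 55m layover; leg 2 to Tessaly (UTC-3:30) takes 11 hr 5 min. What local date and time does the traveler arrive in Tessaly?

Convert departure to UTC: 14:10 − 6:30 = 07:40 UTC on Nov 17.
Add 7 hours and 30 minutes leg 1 → 15:10 UTC.
Add 1 hour and 55 minutes layover in Kathmandu → 17:05 UTC.
Add 11 hours 5 minutes leg 2 → 04:10 UTC (Nov 18).
Tessaly is UTC−3:30, so local arrival = 04:10 − 3:30 = 00:40 on Nov 18.

00:40 on November 18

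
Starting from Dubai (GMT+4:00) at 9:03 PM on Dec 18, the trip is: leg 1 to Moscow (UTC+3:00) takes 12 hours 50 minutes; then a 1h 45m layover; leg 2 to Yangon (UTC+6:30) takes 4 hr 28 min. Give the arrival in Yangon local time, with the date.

6:36 PM on Dec 19

Convert departure to UTC: 9:03 PM − 4:00 = 5:03 PM UTC on Dec 18.
Add 12 hours 50 minutes leg 1 → 5:53 AM UTC (Dec 19).
Add 1 hour 45 minutes layover in Moscow → 7:38 AM UTC.
Add 4 hours and 28 minutes leg 2 → 12:06 PM UTC.
Yangon is UTC+6:30, so local arrival = 12:06 PM + 6:30 = 6:36 PM on Dec 19.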